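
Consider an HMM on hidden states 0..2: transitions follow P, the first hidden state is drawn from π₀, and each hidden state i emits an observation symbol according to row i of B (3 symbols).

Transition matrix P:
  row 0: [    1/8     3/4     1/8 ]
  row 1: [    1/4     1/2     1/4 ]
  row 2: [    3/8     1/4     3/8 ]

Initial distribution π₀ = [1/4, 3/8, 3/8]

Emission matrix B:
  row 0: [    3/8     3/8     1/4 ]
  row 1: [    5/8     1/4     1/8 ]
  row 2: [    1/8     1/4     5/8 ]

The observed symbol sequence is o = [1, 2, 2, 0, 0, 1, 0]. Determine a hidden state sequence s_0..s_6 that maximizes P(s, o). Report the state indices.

path = [2, 2, 2, 0, 1, 0, 1]

t=0: δ = [9.375e-02, 9.375e-02, 9.375e-02]  (obs o_0=1)
t=1: δ = [8.789e-03, 8.789e-03, 2.197e-02]  ψ = [2, 0, 2]  (obs o_1=2)
t=2: δ = [2.060e-03, 8.240e-04, 5.150e-03]  ψ = [2, 0, 2]  (obs o_2=2)
t=3: δ = [7.242e-04, 9.656e-04, 2.414e-04]  ψ = [2, 0, 2]  (obs o_3=0)
t=4: δ = [9.052e-05, 3.395e-04, 3.017e-05]  ψ = [1, 0, 1]  (obs o_4=0)
t=5: δ = [3.183e-05, 4.243e-05, 2.122e-05]  ψ = [1, 1, 1]  (obs o_5=1)
t=6: δ = [3.978e-06, 1.492e-05, 1.326e-06]  ψ = [1, 0, 1]  (obs o_6=0)
backtrack: best end state = 1; path = [2, 2, 2, 0, 1, 0, 1]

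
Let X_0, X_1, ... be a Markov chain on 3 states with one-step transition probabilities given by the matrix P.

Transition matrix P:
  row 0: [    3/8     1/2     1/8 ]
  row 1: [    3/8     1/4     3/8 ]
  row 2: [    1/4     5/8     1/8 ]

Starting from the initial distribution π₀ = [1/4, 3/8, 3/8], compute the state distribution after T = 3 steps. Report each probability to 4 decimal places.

t=0: π = [0.2500, 0.3750, 0.3750]
t=1: π = [0.3281, 0.4531, 0.2188]
t=2: π = [0.3477, 0.4141, 0.2383]
t=3: π = [0.3452, 0.4263, 0.2285]

π = [0.3452, 0.4263, 0.2285]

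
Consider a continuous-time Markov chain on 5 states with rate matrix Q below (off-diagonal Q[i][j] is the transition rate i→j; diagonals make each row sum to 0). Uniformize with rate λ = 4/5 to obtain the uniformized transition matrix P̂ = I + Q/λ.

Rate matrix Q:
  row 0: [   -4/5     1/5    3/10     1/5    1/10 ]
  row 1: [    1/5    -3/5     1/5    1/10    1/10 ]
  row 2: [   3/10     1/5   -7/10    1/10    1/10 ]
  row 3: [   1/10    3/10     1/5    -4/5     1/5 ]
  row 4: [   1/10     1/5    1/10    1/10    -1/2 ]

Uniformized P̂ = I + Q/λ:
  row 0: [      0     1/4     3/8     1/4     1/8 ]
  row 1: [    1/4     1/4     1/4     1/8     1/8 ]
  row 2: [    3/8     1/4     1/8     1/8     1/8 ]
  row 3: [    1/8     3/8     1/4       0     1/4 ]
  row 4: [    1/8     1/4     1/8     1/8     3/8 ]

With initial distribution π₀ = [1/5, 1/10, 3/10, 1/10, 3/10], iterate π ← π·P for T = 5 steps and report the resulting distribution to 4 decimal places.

t=0: π = [0.2000, 0.1000, 0.3000, 0.1000, 0.3000]
t=1: π = [0.1875, 0.2625, 0.2000, 0.1375, 0.2125]
t=2: π = [0.1844, 0.2672, 0.2219, 0.1313, 0.1953]
t=3: π = [0.1908, 0.2664, 0.2209, 0.1316, 0.1902]
t=4: π = [0.1897, 0.2665, 0.2225, 0.1324, 0.1890]
t=5: π = [0.1902, 0.2665, 0.2223, 0.1322, 0.1888]

π = [0.1902, 0.2665, 0.2223, 0.1322, 0.1888]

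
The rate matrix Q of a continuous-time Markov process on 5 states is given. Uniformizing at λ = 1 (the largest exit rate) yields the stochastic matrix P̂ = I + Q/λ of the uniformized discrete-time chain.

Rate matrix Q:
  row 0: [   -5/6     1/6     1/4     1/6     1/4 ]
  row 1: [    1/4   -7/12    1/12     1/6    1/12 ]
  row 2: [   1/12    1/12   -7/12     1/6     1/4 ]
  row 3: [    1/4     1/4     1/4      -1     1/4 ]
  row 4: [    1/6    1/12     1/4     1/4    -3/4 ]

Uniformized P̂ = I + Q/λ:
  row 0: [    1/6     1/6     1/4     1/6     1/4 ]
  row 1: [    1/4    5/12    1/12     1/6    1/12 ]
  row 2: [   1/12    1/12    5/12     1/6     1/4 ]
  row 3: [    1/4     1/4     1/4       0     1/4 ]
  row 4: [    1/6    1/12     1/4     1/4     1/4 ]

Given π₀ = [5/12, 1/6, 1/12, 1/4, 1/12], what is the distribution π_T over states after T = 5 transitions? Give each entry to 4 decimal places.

t=0: π = [0.4167, 0.1667, 0.0833, 0.2500, 0.0833]
t=1: π = [0.1944, 0.2153, 0.2361, 0.1319, 0.2222]
t=2: π = [0.1759, 0.1933, 0.2535, 0.1632, 0.2141]
t=3: π = [0.1753, 0.1896, 0.2600, 0.1573, 0.2178]
t=4: π = [0.1739, 0.1874, 0.2617, 0.1586, 0.2184]
t=5: π = [0.1737, 0.1867, 0.2624, 0.1584, 0.2188]

π = [0.1737, 0.1867, 0.2624, 0.1584, 0.2188]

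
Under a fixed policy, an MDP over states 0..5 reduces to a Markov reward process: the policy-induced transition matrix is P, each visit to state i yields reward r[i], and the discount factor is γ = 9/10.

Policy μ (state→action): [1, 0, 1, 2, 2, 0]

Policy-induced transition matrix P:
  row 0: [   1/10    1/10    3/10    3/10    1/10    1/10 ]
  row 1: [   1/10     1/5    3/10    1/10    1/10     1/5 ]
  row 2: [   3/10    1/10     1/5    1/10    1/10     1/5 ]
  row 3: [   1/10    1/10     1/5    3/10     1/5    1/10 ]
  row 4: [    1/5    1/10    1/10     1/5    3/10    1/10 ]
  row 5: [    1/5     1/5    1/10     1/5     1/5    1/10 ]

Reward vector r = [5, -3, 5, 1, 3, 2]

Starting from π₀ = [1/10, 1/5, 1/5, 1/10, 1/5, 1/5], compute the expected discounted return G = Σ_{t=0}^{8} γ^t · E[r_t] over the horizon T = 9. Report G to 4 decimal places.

t=0: π = [0.1000, 0.2000, 0.2000, 0.1000, 0.2000, 0.2000], E[r] = 2.0000, γ^t·E[r] = 2.000000, running G = 2.000000
t=1: π = [0.1800, 0.1400, 0.1900, 0.1800, 0.1700, 0.1400], E[r] = 2.4000, γ^t·E[r] = 2.160000, running G = 4.160000
t=2: π = [0.1690, 0.1280, 0.2010, 0.2030, 0.1660, 0.1330], E[r] = 2.4330, γ^t·E[r] = 1.970730, running G = 6.130730
t=3: π = [0.1701, 0.1261, 0.1998, 0.2043, 0.1668, 0.1329], E[r] = 2.4417, γ^t·E[r] = 1.779999, running G = 7.910729
t=4: π = [0.1699, 0.1259, 0.1997, 0.2049, 0.1671, 0.1326], E[r] = 2.4415, γ^t·E[r] = 1.601848, running G = 9.512578
t=5: π = [0.1699, 0.1258, 0.1996, 0.2049, 0.1672, 0.1326], E[r] = 2.4415, γ^t·E[r] = 1.441700, running G = 10.954277
t=6: π = [0.1699, 0.1258, 0.1996, 0.2049, 0.1672, 0.1325], E[r] = 2.4415, γ^t·E[r] = 1.297532, running G = 12.251810
t=7: π = [0.1699, 0.1258, 0.1996, 0.2049, 0.1672, 0.1325], E[r] = 2.4415, γ^t·E[r] = 1.167778, running G = 13.419588
t=8: π = [0.1699, 0.1258, 0.1996, 0.2049, 0.1672, 0.1325], E[r] = 2.4415, γ^t·E[r] = 1.051001, running G = 14.470588

G = 14.4706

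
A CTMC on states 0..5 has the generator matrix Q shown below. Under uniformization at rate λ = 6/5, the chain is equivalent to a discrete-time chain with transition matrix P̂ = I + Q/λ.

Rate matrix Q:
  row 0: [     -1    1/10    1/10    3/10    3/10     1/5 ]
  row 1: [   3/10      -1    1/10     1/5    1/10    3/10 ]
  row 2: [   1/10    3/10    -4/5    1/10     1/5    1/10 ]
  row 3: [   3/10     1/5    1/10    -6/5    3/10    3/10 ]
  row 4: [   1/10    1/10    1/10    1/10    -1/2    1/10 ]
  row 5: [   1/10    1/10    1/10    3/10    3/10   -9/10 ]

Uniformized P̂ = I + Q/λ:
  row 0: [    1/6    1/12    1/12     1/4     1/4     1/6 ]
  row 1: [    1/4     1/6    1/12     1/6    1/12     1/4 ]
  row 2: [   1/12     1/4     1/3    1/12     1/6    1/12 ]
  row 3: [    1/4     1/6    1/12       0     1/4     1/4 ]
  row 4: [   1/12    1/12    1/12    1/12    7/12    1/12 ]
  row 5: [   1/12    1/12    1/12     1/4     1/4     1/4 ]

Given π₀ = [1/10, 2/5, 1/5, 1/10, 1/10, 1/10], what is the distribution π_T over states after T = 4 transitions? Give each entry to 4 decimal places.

t=0: π = [0.1000, 0.4000, 0.2000, 0.1000, 0.1000, 0.1000]
t=1: π = [0.1750, 0.1583, 0.1333, 0.1417, 0.2000, 0.1917]
t=2: π = [0.1479, 0.1306, 0.1167, 0.1458, 0.2792, 0.1799]
t=3: π = [0.1417, 0.1258, 0.1125, 0.1367, 0.3116, 0.1717]
t=4: π = [0.1389, 0.1240, 0.1115, 0.1347, 0.3235, 0.1675]

π = [0.1389, 0.1240, 0.1115, 0.1347, 0.3235, 0.1675]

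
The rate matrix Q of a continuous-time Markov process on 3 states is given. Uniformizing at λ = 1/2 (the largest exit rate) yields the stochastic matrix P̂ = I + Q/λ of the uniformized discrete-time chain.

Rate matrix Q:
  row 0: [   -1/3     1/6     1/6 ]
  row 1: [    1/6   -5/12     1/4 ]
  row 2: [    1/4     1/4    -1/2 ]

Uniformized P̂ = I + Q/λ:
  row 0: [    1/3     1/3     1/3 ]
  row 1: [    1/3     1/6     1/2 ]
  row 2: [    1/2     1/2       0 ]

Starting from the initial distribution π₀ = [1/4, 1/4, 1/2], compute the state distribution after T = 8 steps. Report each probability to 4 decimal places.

π = [0.3817, 0.3271, 0.2912]

t=0: π = [0.2500, 0.2500, 0.5000]
t=1: π = [0.4167, 0.3750, 0.2083]
t=2: π = [0.3681, 0.3056, 0.3264]
t=3: π = [0.3877, 0.3368, 0.2755]
t=4: π = [0.3792, 0.3231, 0.2976]
t=5: π = [0.3829, 0.3291, 0.2880]
t=6: π = [0.3813, 0.3265, 0.2922]
t=7: π = [0.3820, 0.3276, 0.2903]
t=8: π = [0.3817, 0.3271, 0.2912]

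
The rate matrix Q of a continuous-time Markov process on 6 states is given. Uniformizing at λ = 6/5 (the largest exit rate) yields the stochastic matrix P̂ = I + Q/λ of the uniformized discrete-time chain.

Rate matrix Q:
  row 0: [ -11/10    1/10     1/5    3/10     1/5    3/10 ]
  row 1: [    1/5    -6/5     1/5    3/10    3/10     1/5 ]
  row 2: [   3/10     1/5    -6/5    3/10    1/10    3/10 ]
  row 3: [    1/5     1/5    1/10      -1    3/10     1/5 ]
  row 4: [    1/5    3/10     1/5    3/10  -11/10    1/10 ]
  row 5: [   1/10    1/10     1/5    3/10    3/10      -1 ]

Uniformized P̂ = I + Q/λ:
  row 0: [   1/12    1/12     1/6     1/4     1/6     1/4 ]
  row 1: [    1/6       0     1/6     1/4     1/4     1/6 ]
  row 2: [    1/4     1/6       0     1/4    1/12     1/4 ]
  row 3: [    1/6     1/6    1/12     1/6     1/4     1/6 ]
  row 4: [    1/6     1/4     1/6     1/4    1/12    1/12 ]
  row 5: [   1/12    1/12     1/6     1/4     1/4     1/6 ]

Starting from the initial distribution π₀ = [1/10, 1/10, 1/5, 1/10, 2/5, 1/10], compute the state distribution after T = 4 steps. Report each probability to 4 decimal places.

π = [0.1503, 0.1327, 0.1263, 0.2308, 0.1857, 0.1743]

t=0: π = [0.1000, 0.1000, 0.2000, 0.1000, 0.4000, 0.1000]
t=1: π = [0.1667, 0.1667, 0.1250, 0.2417, 0.1417, 0.1583]
t=2: π = [0.1500, 0.1236, 0.1257, 0.2299, 0.1917, 0.1792]
t=3: π = [0.1497, 0.1346, 0.1266, 0.2308, 0.1846, 0.1737]
t=4: π = [0.1503, 0.1327, 0.1263, 0.2308, 0.1857, 0.1743]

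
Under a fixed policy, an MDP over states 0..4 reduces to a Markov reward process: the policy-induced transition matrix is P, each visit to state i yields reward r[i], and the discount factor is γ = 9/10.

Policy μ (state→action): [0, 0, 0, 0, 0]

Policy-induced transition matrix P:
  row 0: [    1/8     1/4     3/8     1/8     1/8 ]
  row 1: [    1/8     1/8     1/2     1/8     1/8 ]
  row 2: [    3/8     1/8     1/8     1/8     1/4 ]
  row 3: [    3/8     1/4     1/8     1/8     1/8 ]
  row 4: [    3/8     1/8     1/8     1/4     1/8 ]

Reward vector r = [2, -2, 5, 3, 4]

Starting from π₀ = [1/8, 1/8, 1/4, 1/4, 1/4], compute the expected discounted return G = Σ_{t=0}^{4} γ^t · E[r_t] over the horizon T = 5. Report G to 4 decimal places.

G = 10.6914

t=0: π = [0.1250, 0.1250, 0.2500, 0.2500, 0.2500], E[r] = 3.0000, γ^t·E[r] = 3.000000, running G = 3.000000
t=1: π = [0.3125, 0.1719, 0.2031, 0.1563, 0.1563], E[r] = 2.3906, γ^t·E[r] = 2.151563, running G = 5.151563
t=2: π = [0.2539, 0.1836, 0.2676, 0.1445, 0.1504], E[r] = 2.5137, γ^t·E[r] = 2.036074, running G = 7.187637
t=3: π = [0.2656, 0.1748, 0.2573, 0.1438, 0.1584], E[r] = 2.5334, γ^t·E[r] = 1.846883, running G = 9.034520
t=4: π = [0.2649, 0.1762, 0.2570, 0.1448, 0.1572], E[r] = 2.5253, γ^t·E[r] = 1.656849, running G = 10.691368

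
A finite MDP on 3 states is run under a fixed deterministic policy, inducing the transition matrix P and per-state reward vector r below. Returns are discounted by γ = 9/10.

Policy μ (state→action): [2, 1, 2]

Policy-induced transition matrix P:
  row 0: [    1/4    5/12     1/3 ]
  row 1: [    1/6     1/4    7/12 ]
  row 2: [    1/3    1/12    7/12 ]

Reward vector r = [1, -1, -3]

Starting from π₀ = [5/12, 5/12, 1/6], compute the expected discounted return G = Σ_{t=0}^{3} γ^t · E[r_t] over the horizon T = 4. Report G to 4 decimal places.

G = -4.1615

t=0: π = [0.4167, 0.4167, 0.1667], E[r] = -0.5000, γ^t·E[r] = -0.500000, running G = -0.500000
t=1: π = [0.2292, 0.2917, 0.4792], E[r] = -1.5000, γ^t·E[r] = -1.350000, running G = -1.850000
t=2: π = [0.2656, 0.2083, 0.5260], E[r] = -1.5208, γ^t·E[r] = -1.231875, running G = -3.081875
t=3: π = [0.2765, 0.2066, 0.5169], E[r] = -1.4809, γ^t·E[r] = -1.079578, running G = -4.161453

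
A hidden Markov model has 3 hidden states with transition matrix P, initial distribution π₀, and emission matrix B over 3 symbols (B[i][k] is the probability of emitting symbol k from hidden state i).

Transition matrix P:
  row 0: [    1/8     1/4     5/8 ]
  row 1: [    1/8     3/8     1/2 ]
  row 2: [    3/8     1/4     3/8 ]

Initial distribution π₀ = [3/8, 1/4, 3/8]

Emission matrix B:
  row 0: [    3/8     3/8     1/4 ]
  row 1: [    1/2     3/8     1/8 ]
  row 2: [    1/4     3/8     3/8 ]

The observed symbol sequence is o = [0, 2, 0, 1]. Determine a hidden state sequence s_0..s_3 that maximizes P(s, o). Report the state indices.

t=0: δ = [1.406e-01, 1.250e-01, 9.375e-02]  (obs o_0=0)
t=1: δ = [8.789e-03, 5.859e-03, 3.296e-02]  ψ = [2, 1, 0]  (obs o_1=2)
t=2: δ = [4.635e-03, 4.120e-03, 3.090e-03]  ψ = [2, 2, 2]  (obs o_2=0)
t=3: δ = [4.345e-04, 5.794e-04, 1.086e-03]  ψ = [2, 1, 0]  (obs o_3=1)
backtrack: best end state = 2; path = [0, 2, 0, 2]

path = [0, 2, 0, 2]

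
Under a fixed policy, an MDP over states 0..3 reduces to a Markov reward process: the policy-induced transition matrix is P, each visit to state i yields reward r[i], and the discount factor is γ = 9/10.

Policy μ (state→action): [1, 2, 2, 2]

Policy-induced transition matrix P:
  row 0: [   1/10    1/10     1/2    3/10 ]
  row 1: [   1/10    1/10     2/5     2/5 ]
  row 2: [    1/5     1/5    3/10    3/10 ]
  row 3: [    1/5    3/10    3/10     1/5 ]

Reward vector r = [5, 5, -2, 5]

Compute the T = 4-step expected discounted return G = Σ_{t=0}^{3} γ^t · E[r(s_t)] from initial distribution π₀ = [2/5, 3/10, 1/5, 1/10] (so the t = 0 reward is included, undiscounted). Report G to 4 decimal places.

G = 9.4721

t=0: π = [0.4000, 0.3000, 0.2000, 0.1000], E[r] = 3.6000, γ^t·E[r] = 3.600000, running G = 3.600000
t=1: π = [0.1300, 0.1400, 0.4100, 0.3200], E[r] = 2.1300, γ^t·E[r] = 1.917000, running G = 5.517000
t=2: π = [0.1730, 0.2050, 0.3400, 0.2820], E[r] = 2.6200, γ^t·E[r] = 2.122200, running G = 7.639200
t=3: π = [0.1622, 0.1904, 0.3551, 0.2923], E[r] = 2.5143, γ^t·E[r] = 1.832925, running G = 9.472125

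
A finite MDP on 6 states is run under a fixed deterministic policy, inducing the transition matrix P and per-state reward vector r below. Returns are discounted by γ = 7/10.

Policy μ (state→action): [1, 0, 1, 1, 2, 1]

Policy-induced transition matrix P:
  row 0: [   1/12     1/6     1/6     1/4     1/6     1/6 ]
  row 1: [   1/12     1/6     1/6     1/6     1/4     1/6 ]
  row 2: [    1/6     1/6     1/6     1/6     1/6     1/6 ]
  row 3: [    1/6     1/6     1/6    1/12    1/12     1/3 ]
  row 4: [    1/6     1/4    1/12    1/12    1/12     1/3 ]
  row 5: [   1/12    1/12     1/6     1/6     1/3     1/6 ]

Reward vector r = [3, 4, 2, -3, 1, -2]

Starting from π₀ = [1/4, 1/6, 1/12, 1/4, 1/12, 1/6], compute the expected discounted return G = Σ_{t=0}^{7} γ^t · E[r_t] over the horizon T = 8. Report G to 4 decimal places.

t=0: π = [0.2500, 0.1667, 0.0833, 0.2500, 0.0833, 0.1667], E[r] = 0.5833, γ^t·E[r] = 0.583333, running G = 0.583333
t=1: π = [0.1181, 0.1597, 0.1597, 0.1597, 0.1806, 0.2222], E[r] = 0.5694, γ^t·E[r] = 0.398611, running G = 0.981944
t=2: π = [0.1250, 0.1632, 0.1516, 0.1481, 0.1887, 0.2234], E[r] = 0.6285, γ^t·E[r] = 0.307951, running G = 1.289896
t=3: π = [0.1240, 0.1638, 0.1509, 0.1490, 0.1894, 0.2228], E[r] = 0.6259, γ^t·E[r] = 0.214673, running G = 1.504569
t=4: π = [0.1241, 0.1639, 0.1509, 0.1488, 0.1892, 0.2231], E[r] = 0.6264, γ^t·E[r] = 0.150387, running G = 1.654955
t=5: π = [0.1241, 0.1638, 0.1509, 0.1488, 0.1893, 0.2230], E[r] = 0.6262, γ^t·E[r] = 0.105248, running G = 1.760203
t=6: π = [0.1241, 0.1639, 0.1509, 0.1488, 0.1893, 0.2230], E[r] = 0.6263, γ^t·E[r] = 0.073679, running G = 1.833882
t=7: π = [0.1241, 0.1639, 0.1509, 0.1488, 0.1893, 0.2230], E[r] = 0.6262, γ^t·E[r] = 0.051574, running G = 1.885456

G = 1.8855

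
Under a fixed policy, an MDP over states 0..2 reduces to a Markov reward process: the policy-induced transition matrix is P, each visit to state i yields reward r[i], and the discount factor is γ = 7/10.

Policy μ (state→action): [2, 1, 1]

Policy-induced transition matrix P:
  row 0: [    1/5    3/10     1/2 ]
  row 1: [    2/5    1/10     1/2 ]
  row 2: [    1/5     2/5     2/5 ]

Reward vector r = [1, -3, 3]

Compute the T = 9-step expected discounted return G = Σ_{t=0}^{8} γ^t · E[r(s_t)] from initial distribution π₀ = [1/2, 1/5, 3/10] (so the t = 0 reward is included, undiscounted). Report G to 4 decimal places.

G = 2.4783

t=0: π = [0.5000, 0.2000, 0.3000], E[r] = 0.8000, γ^t·E[r] = 0.800000, running G = 0.800000
t=1: π = [0.2400, 0.2900, 0.4700], E[r] = 0.7800, γ^t·E[r] = 0.546000, running G = 1.346000
t=2: π = [0.2580, 0.2890, 0.4530], E[r] = 0.7500, γ^t·E[r] = 0.367500, running G = 1.713500
t=3: π = [0.2578, 0.2875, 0.4547], E[r] = 0.7594, γ^t·E[r] = 0.260474, running G = 1.973974
t=4: π = [0.2575, 0.2880, 0.4545], E[r] = 0.7572, γ^t·E[r] = 0.181799, running G = 2.155773
t=5: π = [0.2576, 0.2879, 0.4545], E[r] = 0.7577, γ^t·E[r] = 0.127340, running G = 2.283113
t=6: π = [0.2576, 0.2879, 0.4545], E[r] = 0.7576, γ^t·E[r] = 0.089126, running G = 2.372239
t=7: π = [0.2576, 0.2879, 0.4545], E[r] = 0.7576, γ^t·E[r] = 0.062390, running G = 2.434629
t=8: π = [0.2576, 0.2879, 0.4545], E[r] = 0.7576, γ^t·E[r] = 0.043673, running G = 2.478301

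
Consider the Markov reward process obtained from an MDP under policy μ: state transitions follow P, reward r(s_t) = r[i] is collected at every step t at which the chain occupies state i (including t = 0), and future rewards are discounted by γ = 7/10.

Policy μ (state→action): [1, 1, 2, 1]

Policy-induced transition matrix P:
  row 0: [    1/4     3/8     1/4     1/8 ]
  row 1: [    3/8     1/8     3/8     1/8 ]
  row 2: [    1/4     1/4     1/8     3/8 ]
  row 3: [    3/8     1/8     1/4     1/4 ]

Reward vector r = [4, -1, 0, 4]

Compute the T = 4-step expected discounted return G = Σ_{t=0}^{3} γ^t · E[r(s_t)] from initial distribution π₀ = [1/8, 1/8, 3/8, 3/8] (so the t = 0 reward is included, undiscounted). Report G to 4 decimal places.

G = 4.8929

t=0: π = [0.1250, 0.1250, 0.3750, 0.3750], E[r] = 1.8750, γ^t·E[r] = 1.875000, running G = 1.875000
t=1: π = [0.3125, 0.2031, 0.2188, 0.2656], E[r] = 2.1094, γ^t·E[r] = 1.476563, running G = 3.351563
t=2: π = [0.3086, 0.2305, 0.2480, 0.2129], E[r] = 1.8555, γ^t·E[r] = 0.909180, running G = 4.260742
t=3: π = [0.3054, 0.2332, 0.2478, 0.2136], E[r] = 1.8430, γ^t·E[r] = 0.632155, running G = 4.892897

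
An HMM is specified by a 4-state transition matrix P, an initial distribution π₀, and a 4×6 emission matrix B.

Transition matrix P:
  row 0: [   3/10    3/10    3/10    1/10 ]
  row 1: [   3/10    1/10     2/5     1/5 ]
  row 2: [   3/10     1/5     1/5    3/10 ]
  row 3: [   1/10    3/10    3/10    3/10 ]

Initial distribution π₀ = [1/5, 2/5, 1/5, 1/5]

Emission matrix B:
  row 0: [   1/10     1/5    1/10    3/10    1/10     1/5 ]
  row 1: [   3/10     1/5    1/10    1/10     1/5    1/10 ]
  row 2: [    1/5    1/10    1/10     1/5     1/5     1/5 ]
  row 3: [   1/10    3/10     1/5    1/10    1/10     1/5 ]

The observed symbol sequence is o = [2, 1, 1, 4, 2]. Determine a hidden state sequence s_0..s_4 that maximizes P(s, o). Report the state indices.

path = [3, 3, 3, 2, 3]

t=0: δ = [2.000e-02, 4.000e-02, 2.000e-02, 4.000e-02]  (obs o_0=2)
t=1: δ = [2.400e-03, 2.400e-03, 1.600e-03, 3.600e-03]  ψ = [1, 3, 1, 3]  (obs o_1=1)
t=2: δ = [1.440e-04, 2.160e-04, 1.080e-04, 3.240e-04]  ψ = [0, 3, 3, 3]  (obs o_2=1)
t=3: δ = [6.480e-06, 1.944e-05, 1.944e-05, 9.720e-06]  ψ = [1, 3, 3, 3]  (obs o_3=4)
t=4: δ = [5.832e-07, 3.888e-07, 7.776e-07, 1.166e-06]  ψ = [1, 2, 1, 2]  (obs o_4=2)
backtrack: best end state = 3; path = [3, 3, 3, 2, 3]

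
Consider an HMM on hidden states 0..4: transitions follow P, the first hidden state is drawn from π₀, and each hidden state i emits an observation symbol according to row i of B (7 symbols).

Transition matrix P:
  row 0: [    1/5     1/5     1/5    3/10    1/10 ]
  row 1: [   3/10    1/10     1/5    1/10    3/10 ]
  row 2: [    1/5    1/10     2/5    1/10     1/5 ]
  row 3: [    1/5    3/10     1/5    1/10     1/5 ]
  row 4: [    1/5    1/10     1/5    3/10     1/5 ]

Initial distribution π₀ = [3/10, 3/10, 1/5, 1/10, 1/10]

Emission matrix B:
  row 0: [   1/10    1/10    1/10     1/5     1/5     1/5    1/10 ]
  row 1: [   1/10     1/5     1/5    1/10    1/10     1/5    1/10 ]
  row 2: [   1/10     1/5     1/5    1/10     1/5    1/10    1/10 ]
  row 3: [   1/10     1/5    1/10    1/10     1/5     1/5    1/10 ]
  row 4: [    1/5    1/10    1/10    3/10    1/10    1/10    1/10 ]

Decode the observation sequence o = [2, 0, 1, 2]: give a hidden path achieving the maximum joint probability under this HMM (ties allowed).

t=0: δ = [3.000e-02, 6.000e-02, 4.000e-02, 1.000e-02, 1.000e-02]  (obs o_0=2)
t=1: δ = [1.800e-03, 6.000e-04, 1.600e-03, 9.000e-04, 3.600e-03]  ψ = [1, 0, 2, 0, 1]  (obs o_1=0)
t=2: δ = [7.200e-05, 7.200e-05, 1.440e-04, 2.160e-04, 7.200e-05]  ψ = [4, 0, 4, 4, 4]  (obs o_2=1)
t=3: δ = [4.320e-06, 1.296e-05, 1.152e-05, 2.160e-06, 4.320e-06]  ψ = [3, 3, 2, 0, 3]  (obs o_3=2)
backtrack: best end state = 1; path = [1, 4, 3, 1]

path = [1, 4, 3, 1]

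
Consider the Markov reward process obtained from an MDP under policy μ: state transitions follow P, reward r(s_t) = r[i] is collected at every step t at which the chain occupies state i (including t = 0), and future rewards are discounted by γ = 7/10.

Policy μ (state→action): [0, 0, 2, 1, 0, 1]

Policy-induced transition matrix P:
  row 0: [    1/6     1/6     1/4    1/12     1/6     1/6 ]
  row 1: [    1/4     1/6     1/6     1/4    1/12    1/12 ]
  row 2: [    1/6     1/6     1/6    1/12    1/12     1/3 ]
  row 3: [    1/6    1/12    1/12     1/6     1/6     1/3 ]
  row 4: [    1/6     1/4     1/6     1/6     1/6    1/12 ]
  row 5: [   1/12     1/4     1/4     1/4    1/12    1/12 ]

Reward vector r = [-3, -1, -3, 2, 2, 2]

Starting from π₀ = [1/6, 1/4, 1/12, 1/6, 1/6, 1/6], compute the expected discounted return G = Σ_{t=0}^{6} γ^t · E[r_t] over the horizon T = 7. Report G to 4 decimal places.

G = -0.5882

t=0: π = [0.1667, 0.2500, 0.0833, 0.1667, 0.1667, 0.1667], E[r] = 0.0000, γ^t·E[r] = 0.000000, running G = 0.000000
t=1: π = [0.1736, 0.1806, 0.1806, 0.1806, 0.1250, 0.1597], E[r] = -0.3125, γ^t·E[r] = -0.218750, running G = -0.218750
t=2: π = [0.1684, 0.1753, 0.1794, 0.1655, 0.1233, 0.1881], E[r] = -0.2650, γ^t·E[r] = -0.129873, running G = -0.348623
t=3: π = [0.1656, 0.1788, 0.1826, 0.1680, 0.1214, 0.1836], E[r] = -0.2774, γ^t·E[r] = -0.095145, running G = -0.443768
t=4: π = [0.1663, 0.1781, 0.1818, 0.1679, 0.1213, 0.1848], E[r] = -0.2745, γ^t·E[r] = -0.065896, running G = -0.509665
t=5: π = [0.1661, 0.1782, 0.1819, 0.1679, 0.1213, 0.1846], E[r] = -0.2748, γ^t·E[r] = -0.046178, running G = -0.555842
t=6: π = [0.1661, 0.1782, 0.1819, 0.1679, 0.1213, 0.1846], E[r] = -0.2747, γ^t·E[r] = -0.032313, running G = -0.588155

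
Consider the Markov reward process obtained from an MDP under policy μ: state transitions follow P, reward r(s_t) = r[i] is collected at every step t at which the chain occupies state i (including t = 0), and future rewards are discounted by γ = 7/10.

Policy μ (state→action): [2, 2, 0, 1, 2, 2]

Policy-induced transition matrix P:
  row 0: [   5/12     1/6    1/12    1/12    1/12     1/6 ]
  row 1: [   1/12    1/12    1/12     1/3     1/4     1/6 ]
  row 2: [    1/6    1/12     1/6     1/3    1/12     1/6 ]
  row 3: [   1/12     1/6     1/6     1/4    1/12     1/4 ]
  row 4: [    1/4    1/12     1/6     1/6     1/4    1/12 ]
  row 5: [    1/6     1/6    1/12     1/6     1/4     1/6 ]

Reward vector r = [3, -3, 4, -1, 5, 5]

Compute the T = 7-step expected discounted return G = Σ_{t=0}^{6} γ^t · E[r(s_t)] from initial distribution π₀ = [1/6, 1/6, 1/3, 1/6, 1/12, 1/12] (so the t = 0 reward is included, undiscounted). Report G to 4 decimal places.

t=0: π = [0.1667, 0.1667, 0.3333, 0.1667, 0.0833, 0.0833], E[r] = 2.0000, γ^t·E[r] = 2.000000, running G = 2.000000
t=1: π = [0.1875, 0.1181, 0.1319, 0.2500, 0.1389, 0.1736], E[r] = 2.0486, γ^t·E[r] = 1.434028, running G = 3.434028
t=2: π = [0.1944, 0.1343, 0.1267, 0.2135, 0.1551, 0.1759], E[r] = 2.1291, γ^t·E[r] = 1.043235, running G = 4.477263
t=3: π = [0.1992, 0.1320, 0.1246, 0.2118, 0.1609, 0.1715], E[r] = 2.1505, γ^t·E[r] = 0.737609, running G = 5.214872
t=4: π = [0.2012, 0.1319, 0.1248, 0.2105, 0.1607, 0.1709], E[r] = 2.1549, γ^t·E[r] = 0.517387, running G = 5.732258
t=5: π = [0.2018, 0.1319, 0.1247, 0.2102, 0.1606, 0.1708], E[r] = 2.1553, γ^t·E[r] = 0.362242, running G = 6.094500
t=6: π = [0.2020, 0.1319, 0.1246, 0.2101, 0.1605, 0.1708], E[r] = 2.1554, γ^t·E[r] = 0.253580, running G = 6.348081

G = 6.3481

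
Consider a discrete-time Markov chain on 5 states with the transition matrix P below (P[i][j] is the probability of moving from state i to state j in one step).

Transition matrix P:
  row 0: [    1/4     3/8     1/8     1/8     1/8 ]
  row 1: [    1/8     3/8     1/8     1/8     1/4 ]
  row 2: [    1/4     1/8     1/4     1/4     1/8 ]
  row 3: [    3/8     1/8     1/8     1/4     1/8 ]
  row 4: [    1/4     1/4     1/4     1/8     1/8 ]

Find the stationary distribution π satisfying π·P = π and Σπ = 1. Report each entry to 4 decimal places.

π = [0.2368, 0.2721, 0.1656, 0.1665, 0.1590]

Balance equations π_j = Σ_i π_i·P[i][j]:
  π_0 = 1/4·π_0 + 1/8·π_1 + 1/4·π_2 + 3/8·π_3 + 1/4·π_4
  π_1 = 3/8·π_0 + 3/8·π_1 + 1/8·π_2 + 1/8·π_3 + 1/4·π_4
  π_2 = 1/8·π_0 + 1/8·π_1 + 1/4·π_2 + 1/8·π_3 + 1/4·π_4
  π_3 = 1/8·π_0 + 1/8·π_1 + 1/4·π_2 + 1/4·π_3 + 1/8·π_4
  normalize: π_0 + π_1 + π_2 + π_3 + π_4 = 1
Solving the linear system gives exactly π = [758/3201, 871/3201, 530/3201, 533/3201, 509/3201].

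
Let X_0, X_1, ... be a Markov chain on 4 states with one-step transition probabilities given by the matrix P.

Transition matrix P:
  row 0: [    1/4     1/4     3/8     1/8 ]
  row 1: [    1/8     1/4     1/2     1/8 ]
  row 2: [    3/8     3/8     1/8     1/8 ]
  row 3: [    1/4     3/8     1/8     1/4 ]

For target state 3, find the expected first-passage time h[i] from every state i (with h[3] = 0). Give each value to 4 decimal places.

h = [8.0000, 8.0000, 8.0000, 0.0000]

First-step conditioning: h[3] = 0; for i ≠ 3, h[i] = 1 + Σ_k P[i][k]·h[k].
  h[0] = 1 + 1/4·h[0] + 1/4·h[1] + 3/8·h[2]
  h[1] = 1 + 1/8·h[0] + 1/4·h[1] + 1/2·h[2]
  h[2] = 1 + 3/8·h[0] + 3/8·h[1] + 1/8·h[2]
Solving the 3×3 linear system over states ≠ 3 gives exactly h = [8, 8, 8, 0] (h[3] = 0 is the target).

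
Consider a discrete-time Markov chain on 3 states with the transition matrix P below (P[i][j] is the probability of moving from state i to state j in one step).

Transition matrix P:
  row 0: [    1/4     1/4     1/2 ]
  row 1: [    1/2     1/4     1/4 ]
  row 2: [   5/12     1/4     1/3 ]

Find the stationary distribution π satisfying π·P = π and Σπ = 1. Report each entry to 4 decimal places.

Balance equations π_j = Σ_i π_i·P[i][j]:
  π_0 = 1/4·π_0 + 1/2·π_1 + 5/12·π_2
  π_1 = 1/4·π_0 + 1/4·π_1 + 1/4·π_2
  normalize: π_0 + π_1 + π_2 = 1
Solving the linear system gives exactly π = [3/8, 1/4, 3/8].

π = [0.3750, 0.2500, 0.3750]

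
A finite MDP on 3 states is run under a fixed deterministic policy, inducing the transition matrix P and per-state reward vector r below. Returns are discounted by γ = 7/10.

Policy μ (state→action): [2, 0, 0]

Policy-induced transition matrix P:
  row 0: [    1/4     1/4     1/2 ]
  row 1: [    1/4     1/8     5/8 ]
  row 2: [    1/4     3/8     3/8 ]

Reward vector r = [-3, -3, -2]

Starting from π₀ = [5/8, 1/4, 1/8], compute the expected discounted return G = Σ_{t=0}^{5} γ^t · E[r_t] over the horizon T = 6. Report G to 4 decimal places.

G = -7.7522

t=0: π = [0.6250, 0.2500, 0.1250], E[r] = -2.8750, γ^t·E[r] = -2.875000, running G = -2.875000
t=1: π = [0.2500, 0.2344, 0.5156], E[r] = -2.4844, γ^t·E[r] = -1.739063, running G = -4.614063
t=2: π = [0.2500, 0.2852, 0.4648], E[r] = -2.5352, γ^t·E[r] = -1.242227, running G = -5.856289
t=3: π = [0.2500, 0.2725, 0.4775], E[r] = -2.5225, γ^t·E[r] = -0.865204, running G = -6.721493
t=4: π = [0.2500, 0.2756, 0.4744], E[r] = -2.5256, γ^t·E[r] = -0.606405, running G = -7.327898
t=5: π = [0.2500, 0.2748, 0.4752], E[r] = -2.5248, γ^t·E[r] = -0.424350, running G = -7.752248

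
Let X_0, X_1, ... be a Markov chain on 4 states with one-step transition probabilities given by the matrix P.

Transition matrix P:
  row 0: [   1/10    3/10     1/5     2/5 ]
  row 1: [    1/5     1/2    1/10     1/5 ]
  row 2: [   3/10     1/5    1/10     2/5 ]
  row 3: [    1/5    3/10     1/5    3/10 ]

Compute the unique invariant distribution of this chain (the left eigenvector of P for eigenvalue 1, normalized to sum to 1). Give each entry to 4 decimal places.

Balance equations π_j = Σ_i π_i·P[i][j]:
  π_0 = 1/10·π_0 + 1/5·π_1 + 3/10·π_2 + 1/5·π_3
  π_1 = 3/10·π_0 + 1/2·π_1 + 1/5·π_2 + 3/10·π_3
  π_2 = 1/5·π_0 + 1/10·π_1 + 1/10·π_2 + 1/5·π_3
  normalize: π_0 + π_1 + π_2 + π_3 = 1
Solving the linear system gives exactly π = [17/87, 31/87, 13/87, 26/87].

π = [0.1954, 0.3563, 0.1494, 0.2989]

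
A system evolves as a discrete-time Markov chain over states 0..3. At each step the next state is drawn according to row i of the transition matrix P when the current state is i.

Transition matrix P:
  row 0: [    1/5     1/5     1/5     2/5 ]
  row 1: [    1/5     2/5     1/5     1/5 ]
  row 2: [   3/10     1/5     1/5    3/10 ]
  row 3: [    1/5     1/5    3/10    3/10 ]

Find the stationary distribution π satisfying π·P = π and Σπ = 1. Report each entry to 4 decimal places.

Balance equations π_j = Σ_i π_i·P[i][j]:
  π_0 = 1/5·π_0 + 1/5·π_1 + 3/10·π_2 + 1/5·π_3
  π_1 = 1/5·π_0 + 2/5·π_1 + 1/5·π_2 + 1/5·π_3
  π_2 = 1/5·π_0 + 1/5·π_1 + 1/5·π_2 + 3/10·π_3
  normalize: π_0 + π_1 + π_2 + π_3 = 1
Solving the linear system gives exactly π = [33/148, 1/4, 17/74, 11/37].

π = [0.2230, 0.2500, 0.2297, 0.2973]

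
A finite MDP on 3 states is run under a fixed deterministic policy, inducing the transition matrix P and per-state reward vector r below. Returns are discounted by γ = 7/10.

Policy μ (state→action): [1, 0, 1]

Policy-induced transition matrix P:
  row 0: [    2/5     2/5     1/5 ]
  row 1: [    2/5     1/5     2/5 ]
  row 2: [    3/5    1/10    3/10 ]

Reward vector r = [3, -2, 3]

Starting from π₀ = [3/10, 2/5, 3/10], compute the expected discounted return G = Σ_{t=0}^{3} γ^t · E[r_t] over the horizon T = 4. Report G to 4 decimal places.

t=0: π = [0.3000, 0.4000, 0.3000], E[r] = 1.0000, γ^t·E[r] = 1.000000, running G = 1.000000
t=1: π = [0.4600, 0.2300, 0.3100], E[r] = 1.8500, γ^t·E[r] = 1.295000, running G = 2.295000
t=2: π = [0.4620, 0.2610, 0.2770], E[r] = 1.6950, γ^t·E[r] = 0.830550, running G = 3.125550
t=3: π = [0.4554, 0.2647, 0.2799], E[r] = 1.6765, γ^t·E[r] = 0.575040, running G = 3.700590

G = 3.7006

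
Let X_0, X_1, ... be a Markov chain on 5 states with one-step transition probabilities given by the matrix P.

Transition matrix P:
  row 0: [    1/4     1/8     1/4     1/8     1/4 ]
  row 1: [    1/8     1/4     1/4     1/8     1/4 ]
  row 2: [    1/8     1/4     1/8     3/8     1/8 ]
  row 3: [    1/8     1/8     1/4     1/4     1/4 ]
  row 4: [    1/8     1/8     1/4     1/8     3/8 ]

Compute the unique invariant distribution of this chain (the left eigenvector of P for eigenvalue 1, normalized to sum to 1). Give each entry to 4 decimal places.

Balance equations π_j = Σ_i π_i·P[i][j]:
  π_0 = 1/4·π_0 + 1/8·π_1 + 1/8·π_2 + 1/8·π_3 + 1/8·π_4
  π_1 = 1/8·π_0 + 1/4·π_1 + 1/4·π_2 + 1/8·π_3 + 1/8·π_4
  π_2 = 1/4·π_0 + 1/4·π_1 + 1/8·π_2 + 1/4·π_3 + 1/4·π_4
  π_3 = 1/8·π_0 + 1/8·π_1 + 3/8·π_2 + 1/4·π_3 + 1/8·π_4
  normalize: π_0 + π_1 + π_2 + π_3 + π_4 = 1
Solving the linear system gives exactly π = [1/7, 11/63, 2/9, 13/63, 16/63].

π = [0.1429, 0.1746, 0.2222, 0.2063, 0.2540]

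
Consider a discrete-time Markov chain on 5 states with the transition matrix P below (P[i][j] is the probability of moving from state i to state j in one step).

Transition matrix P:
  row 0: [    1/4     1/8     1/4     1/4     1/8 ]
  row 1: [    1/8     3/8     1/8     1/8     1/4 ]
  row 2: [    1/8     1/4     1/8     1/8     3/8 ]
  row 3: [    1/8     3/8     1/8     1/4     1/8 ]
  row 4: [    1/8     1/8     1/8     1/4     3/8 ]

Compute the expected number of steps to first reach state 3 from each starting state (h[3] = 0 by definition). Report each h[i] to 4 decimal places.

First-step conditioning: h[3] = 0; for i ≠ 3, h[i] = 1 + Σ_k P[i][k]·h[k].
  h[0] = 1 + 1/4·h[0] + 1/8·h[1] + 1/4·h[2] + 1/8·h[4]
  h[1] = 1 + 1/8·h[0] + 3/8·h[1] + 1/8·h[2] + 1/4·h[4]
  h[2] = 1 + 1/8·h[0] + 1/4·h[1] + 1/8·h[2] + 3/8·h[4]
  h[4] = 1 + 1/8·h[0] + 1/8·h[1] + 1/8·h[2] + 3/8·h[4]
Solving the 4×4 linear system over states ≠ 3 gives exactly h = [49/10, 28/5, 11/2, 0, 24/5] (h[3] = 0 is the target).

h = [4.9000, 5.6000, 5.5000, 0.0000, 4.8000]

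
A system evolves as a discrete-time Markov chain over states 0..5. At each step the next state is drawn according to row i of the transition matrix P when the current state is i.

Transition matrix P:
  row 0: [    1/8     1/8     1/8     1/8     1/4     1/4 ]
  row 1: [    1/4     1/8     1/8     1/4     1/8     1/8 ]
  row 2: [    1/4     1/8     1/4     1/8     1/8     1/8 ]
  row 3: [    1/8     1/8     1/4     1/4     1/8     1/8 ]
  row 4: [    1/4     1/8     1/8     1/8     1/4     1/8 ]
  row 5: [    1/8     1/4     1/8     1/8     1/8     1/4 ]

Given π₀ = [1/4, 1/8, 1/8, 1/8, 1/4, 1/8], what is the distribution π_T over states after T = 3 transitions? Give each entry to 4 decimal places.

t=0: π = [0.2500, 0.1250, 0.1250, 0.1250, 0.2500, 0.1250]
t=1: π = [0.1875, 0.1406, 0.1563, 0.1563, 0.1875, 0.1719]
t=2: π = [0.1855, 0.1465, 0.1641, 0.1621, 0.1719, 0.1699]
t=3: π = [0.1853, 0.1462, 0.1658, 0.1636, 0.1697, 0.1694]

π = [0.1853, 0.1462, 0.1658, 0.1636, 0.1697, 0.1694]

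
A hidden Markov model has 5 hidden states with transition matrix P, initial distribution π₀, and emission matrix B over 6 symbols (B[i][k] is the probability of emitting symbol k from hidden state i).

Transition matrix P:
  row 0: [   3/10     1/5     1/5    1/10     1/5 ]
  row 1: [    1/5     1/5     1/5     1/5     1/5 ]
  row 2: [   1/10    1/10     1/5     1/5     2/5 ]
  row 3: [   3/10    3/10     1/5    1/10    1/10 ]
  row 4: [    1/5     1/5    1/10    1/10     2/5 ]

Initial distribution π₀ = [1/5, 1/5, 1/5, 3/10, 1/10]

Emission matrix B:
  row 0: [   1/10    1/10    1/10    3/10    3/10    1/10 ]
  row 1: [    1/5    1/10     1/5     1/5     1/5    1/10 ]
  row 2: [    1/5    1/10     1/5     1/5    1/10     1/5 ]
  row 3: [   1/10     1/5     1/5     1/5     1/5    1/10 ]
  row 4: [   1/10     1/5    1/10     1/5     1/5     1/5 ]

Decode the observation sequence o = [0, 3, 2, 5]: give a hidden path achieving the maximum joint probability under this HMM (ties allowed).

t=0: δ = [2.000e-02, 4.000e-02, 4.000e-02, 3.000e-02, 1.000e-02]  (obs o_0=0)
t=1: δ = [2.700e-03, 1.800e-03, 1.600e-03, 1.600e-03, 3.200e-03]  ψ = [3, 3, 1, 1, 2]  (obs o_1=3)
t=2: δ = [8.100e-05, 1.280e-04, 1.080e-04, 7.200e-05, 1.280e-04]  ψ = [0, 4, 0, 1, 4]  (obs o_2=2)
t=3: δ = [2.560e-06, 2.560e-06, 5.120e-06, 2.560e-06, 1.024e-05]  ψ = [1, 1, 1, 1, 4]  (obs o_3=5)
backtrack: best end state = 4; path = [2, 4, 4, 4]

path = [2, 4, 4, 4]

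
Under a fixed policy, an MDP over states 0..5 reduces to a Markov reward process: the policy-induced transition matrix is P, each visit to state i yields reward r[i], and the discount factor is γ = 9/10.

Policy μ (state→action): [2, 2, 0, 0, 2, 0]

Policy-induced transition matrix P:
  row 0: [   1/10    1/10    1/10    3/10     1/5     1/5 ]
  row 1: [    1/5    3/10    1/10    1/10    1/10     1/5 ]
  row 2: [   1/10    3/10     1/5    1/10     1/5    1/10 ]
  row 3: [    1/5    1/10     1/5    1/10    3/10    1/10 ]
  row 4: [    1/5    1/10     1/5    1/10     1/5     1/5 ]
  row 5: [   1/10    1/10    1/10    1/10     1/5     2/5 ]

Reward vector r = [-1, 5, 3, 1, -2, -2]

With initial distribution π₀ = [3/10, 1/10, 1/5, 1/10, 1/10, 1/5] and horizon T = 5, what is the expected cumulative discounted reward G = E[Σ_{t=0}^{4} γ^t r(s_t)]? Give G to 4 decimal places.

G = 1.5794

t=0: π = [0.3000, 0.1000, 0.2000, 0.1000, 0.1000, 0.2000], E[r] = 0.3000, γ^t·E[r] = 0.300000, running G = 0.300000
t=1: π = [0.1300, 0.1600, 0.1400, 0.1600, 0.2000, 0.2100], E[r] = 0.4300, γ^t·E[r] = 0.387000, running G = 0.687000
t=2: π = [0.1520, 0.1600, 0.1500, 0.1260, 0.2000, 0.2120], E[r] = 0.4000, γ^t·E[r] = 0.324000, running G = 1.011000
t=3: π = [0.1486, 0.1620, 0.1476, 0.1304, 0.1966, 0.2148], E[r] = 0.4118, γ^t·E[r] = 0.300202, running G = 1.311202
t=4: π = [0.1489, 0.1619, 0.1475, 0.1297, 0.1968, 0.2152], E[r] = 0.4088, γ^t·E[r] = 0.268214, running G = 1.579416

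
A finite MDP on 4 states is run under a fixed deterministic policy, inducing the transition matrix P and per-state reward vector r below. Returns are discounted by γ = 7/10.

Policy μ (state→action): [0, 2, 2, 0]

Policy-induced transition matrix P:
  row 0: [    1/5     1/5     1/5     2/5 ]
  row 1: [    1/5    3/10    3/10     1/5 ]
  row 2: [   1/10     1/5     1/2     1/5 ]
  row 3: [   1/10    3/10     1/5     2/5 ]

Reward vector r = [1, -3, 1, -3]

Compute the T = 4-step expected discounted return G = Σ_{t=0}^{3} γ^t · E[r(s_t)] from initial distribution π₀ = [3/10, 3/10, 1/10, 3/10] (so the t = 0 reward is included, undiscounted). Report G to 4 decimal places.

t=0: π = [0.3000, 0.3000, 0.1000, 0.3000], E[r] = -1.4000, γ^t·E[r] = -1.400000, running G = -1.400000
t=1: π = [0.1600, 0.2600, 0.2600, 0.3200], E[r] = -1.3200, γ^t·E[r] = -0.924000, running G = -2.324000
t=2: π = [0.1420, 0.2580, 0.3040, 0.2960], E[r] = -1.2160, γ^t·E[r] = -0.595840, running G = -2.919840
t=3: π = [0.1400, 0.2554, 0.3170, 0.2876], E[r] = -1.1720, γ^t·E[r] = -0.401996, running G = -3.321836

G = -3.3218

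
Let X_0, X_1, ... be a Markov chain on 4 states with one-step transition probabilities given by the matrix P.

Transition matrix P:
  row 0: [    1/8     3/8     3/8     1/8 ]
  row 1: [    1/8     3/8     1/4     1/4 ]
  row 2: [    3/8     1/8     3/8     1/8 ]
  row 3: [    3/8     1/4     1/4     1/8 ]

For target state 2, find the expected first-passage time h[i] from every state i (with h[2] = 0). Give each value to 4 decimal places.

h = [3.2298, 3.6770, 0.0000, 3.5776]

First-step conditioning: h[2] = 0; for i ≠ 2, h[i] = 1 + Σ_k P[i][k]·h[k].
  h[0] = 1 + 1/8·h[0] + 3/8·h[1] + 1/8·h[3]
  h[1] = 1 + 1/8·h[0] + 3/8·h[1] + 1/4·h[3]
  h[3] = 1 + 3/8·h[0] + 1/4·h[1] + 1/8·h[3]
Solving the 3×3 linear system over states ≠ 2 gives exactly h = [520/161, 592/161, 0, 576/161] (h[2] = 0 is the target).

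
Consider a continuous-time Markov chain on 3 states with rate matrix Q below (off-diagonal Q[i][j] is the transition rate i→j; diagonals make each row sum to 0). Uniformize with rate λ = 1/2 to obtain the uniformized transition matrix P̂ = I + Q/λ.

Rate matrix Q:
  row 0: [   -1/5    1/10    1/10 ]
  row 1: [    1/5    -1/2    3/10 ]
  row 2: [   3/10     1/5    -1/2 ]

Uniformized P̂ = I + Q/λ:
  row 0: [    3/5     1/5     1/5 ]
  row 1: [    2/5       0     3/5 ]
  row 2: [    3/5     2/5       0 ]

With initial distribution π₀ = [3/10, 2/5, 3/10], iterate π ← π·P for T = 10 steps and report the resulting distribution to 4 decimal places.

t=0: π = [0.3000, 0.4000, 0.3000]
t=1: π = [0.5200, 0.1800, 0.3000]
t=2: π = [0.5640, 0.2240, 0.2120]
t=3: π = [0.5552, 0.1976, 0.2472]
t=4: π = [0.5605, 0.2099, 0.2296]
t=5: π = [0.5580, 0.2039, 0.2380]
t=6: π = [0.5592, 0.2068, 0.2340]
t=7: π = [0.5586, 0.2054, 0.2359]
t=8: π = [0.5589, 0.2061, 0.2350]
t=9: π = [0.5588, 0.2058, 0.2354]
t=10: π = [0.5588, 0.2059, 0.2352]

π = [0.5588, 0.2059, 0.2352]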